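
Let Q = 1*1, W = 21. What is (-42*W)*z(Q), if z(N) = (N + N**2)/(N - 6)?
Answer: 1764/5 ≈ 352.80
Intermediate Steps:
Q = 1
z(N) = (N + N**2)/(-6 + N)
(-42*W)*z(Q) = (-42*21)*(1*(1 + 1)/(-6 + 1)) = -882*2/(-5) = -882*(-1)*2/5 = -882*(-2/5) = 1764/5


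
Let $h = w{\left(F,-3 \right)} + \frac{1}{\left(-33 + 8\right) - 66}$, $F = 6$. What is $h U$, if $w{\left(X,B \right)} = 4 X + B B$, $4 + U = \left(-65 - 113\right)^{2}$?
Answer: $\frac{95103360}{91} \approx 1.0451 \cdot 10^{6}$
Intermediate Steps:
$U = 31680$ ($U = -4 + \left(-65 - 113\right)^{2} = -4 + \left(-178\right)^{2} = -4 + 31684 = 31680$)
$w{\left(X,B \right)} = B^{2} + 4 X$ ($w{\left(X,B \right)} = 4 X + B^{2} = B^{2} + 4 X$)
$h = \frac{3002}{91}$ ($h = \left(\left(-3\right)^{2} + 4 \cdot 6\right) + \frac{1}{\left(-33 + 8\right) - 66} = \left(9 + 24\right) + \frac{1}{-25 - 66} = 33 + \frac{1}{-91} = 33 - \frac{1}{91} = \frac{3002}{91} \approx 32.989$)
$h U = \frac{3002}{91} \cdot 31680 = \frac{95103360}{91}$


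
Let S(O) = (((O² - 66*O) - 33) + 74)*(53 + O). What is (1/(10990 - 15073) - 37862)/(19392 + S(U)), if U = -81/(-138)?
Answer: -15047225482792/7762310756331 ≈ -1.9385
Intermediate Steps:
U = 27/46 (U = -81*(-1/138) = 27/46 ≈ 0.58696)
S(O) = (53 + O)*(41 + O² - 66*O) (S(O) = ((-33 + O² - 66*O) + 74)*(53 + O) = (41 + O² - 66*O)*(53 + O) = (53 + O)*(41 + O² - 66*O))
(1/(10990 - 15073) - 37862)/(19392 + S(U)) = (1/(10990 - 15073) - 37862)/(19392 + (2173 + (27/46)³ - 3457*27/46 - 13*(27/46)²)) = (1/(-4083) - 37862)/(19392 + (2173 + 19683/97336 - 93339/46 - 13*729/2116)) = (-1/4083 - 37862)/(19392 + (2173 + 19683/97336 - 93339/46 - 9477/2116)) = -154590547/(4083*(19392 + 13589545/97336)) = -154590547/(4083*1901129257/97336) = -154590547/4083*97336/1901129257 = -15047225482792/7762310756331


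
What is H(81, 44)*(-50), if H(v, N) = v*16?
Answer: -64800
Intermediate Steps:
H(v, N) = 16*v
H(81, 44)*(-50) = (16*81)*(-50) = 1296*(-50) = -64800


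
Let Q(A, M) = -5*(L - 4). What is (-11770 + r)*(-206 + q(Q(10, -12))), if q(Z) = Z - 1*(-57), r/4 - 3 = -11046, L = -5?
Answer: 5817968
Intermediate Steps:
Q(A, M) = 45 (Q(A, M) = -5*(-5 - 4) = -5*(-9) = 45)
r = -44172 (r = 12 + 4*(-11046) = 12 - 44184 = -44172)
q(Z) = 57 + Z (q(Z) = Z + 57 = 57 + Z)
(-11770 + r)*(-206 + q(Q(10, -12))) = (-11770 - 44172)*(-206 + (57 + 45)) = -55942*(-206 + 102) = -55942*(-104) = 5817968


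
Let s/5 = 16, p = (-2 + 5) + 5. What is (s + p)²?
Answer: 7744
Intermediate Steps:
p = 8 (p = 3 + 5 = 8)
s = 80 (s = 5*16 = 80)
(s + p)² = (80 + 8)² = 88² = 7744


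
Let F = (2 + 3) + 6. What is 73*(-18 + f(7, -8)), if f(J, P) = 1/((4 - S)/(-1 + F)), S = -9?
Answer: -16352/13 ≈ -1257.8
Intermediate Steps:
F = 11 (F = 5 + 6 = 11)
f(J, P) = 10/13 (f(J, P) = 1/((4 - 1*(-9))/(-1 + 11)) = 1/((4 + 9)/10) = 1/(13*(⅒)) = 1/(13/10) = 10/13)
73*(-18 + f(7, -8)) = 73*(-18 + 10/13) = 73*(-224/13) = -16352/13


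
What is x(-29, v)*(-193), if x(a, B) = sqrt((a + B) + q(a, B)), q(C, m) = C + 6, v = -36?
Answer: -386*I*sqrt(22) ≈ -1810.5*I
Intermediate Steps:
q(C, m) = 6 + C
x(a, B) = sqrt(6 + B + 2*a) (x(a, B) = sqrt((a + B) + (6 + a)) = sqrt((B + a) + (6 + a)) = sqrt(6 + B + 2*a))
x(-29, v)*(-193) = sqrt(6 - 36 + 2*(-29))*(-193) = sqrt(6 - 36 - 58)*(-193) = sqrt(-88)*(-193) = (2*I*sqrt(22))*(-193) = -386*I*sqrt(22)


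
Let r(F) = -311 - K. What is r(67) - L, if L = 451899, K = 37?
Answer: -452247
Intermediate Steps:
r(F) = -348 (r(F) = -311 - 1*37 = -311 - 37 = -348)
r(67) - L = -348 - 1*451899 = -348 - 451899 = -452247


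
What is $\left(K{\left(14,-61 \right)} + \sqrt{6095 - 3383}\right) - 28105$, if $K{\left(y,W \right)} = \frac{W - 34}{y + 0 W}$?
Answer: $- \frac{393565}{14} + 2 \sqrt{678} \approx -28060.0$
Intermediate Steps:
$K{\left(y,W \right)} = \frac{-34 + W}{y}$ ($K{\left(y,W \right)} = \frac{-34 + W}{y + 0} = \frac{-34 + W}{y}$)
$\left(K{\left(14,-61 \right)} + \sqrt{6095 - 3383}\right) - 28105 = \left(\frac{-34 - 61}{14} + \sqrt{6095 - 3383}\right) - 28105 = \left(\frac{1}{14} \left(-95\right) + \sqrt{2712}\right) - 28105 = \left(- \frac{95}{14} + 2 \sqrt{678}\right) - 28105 = - \frac{393565}{14} + 2 \sqrt{678}$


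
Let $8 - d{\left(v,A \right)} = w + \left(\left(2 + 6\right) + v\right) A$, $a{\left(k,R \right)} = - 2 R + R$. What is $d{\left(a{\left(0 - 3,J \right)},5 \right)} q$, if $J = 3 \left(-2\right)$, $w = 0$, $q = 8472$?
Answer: $-525264$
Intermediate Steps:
$J = -6$
$a{\left(k,R \right)} = - R$
$d{\left(v,A \right)} = 8 - A \left(8 + v\right)$ ($d{\left(v,A \right)} = 8 - \left(0 + \left(\left(2 + 6\right) + v\right) A\right) = 8 - \left(0 + \left(8 + v\right) A\right) = 8 - \left(0 + A \left(8 + v\right)\right) = 8 - A \left(8 + v\right)$)
$d{\left(a{\left(0 - 3,J \right)},5 \right)} q = \left(8 - 40 - 5 \left(\left(-1\right) \left(-6\right)\right)\right) 8472 = \left(8 - 40 - 5 \cdot 6\right) 8472 = \left(8 - 40 - 30\right) 8472 = \left(-62\right) 8472 = -525264$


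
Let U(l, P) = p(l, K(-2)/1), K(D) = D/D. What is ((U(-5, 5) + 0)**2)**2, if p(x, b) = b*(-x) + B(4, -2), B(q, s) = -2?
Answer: 81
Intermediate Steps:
K(D) = 1
p(x, b) = -2 - b*x (p(x, b) = b*(-x) - 2 = -b*x - 2 = -2 - b*x)
U(l, P) = -2 - l (U(l, P) = -2 - 1/1*l = -2 - 1*1*l = -2 - l)
((U(-5, 5) + 0)**2)**2 = (((-2 - 1*(-5)) + 0)**2)**2 = (((-2 + 5) + 0)**2)**2 = ((3 + 0)**2)**2 = (3**2)**2 = 9**2 = 81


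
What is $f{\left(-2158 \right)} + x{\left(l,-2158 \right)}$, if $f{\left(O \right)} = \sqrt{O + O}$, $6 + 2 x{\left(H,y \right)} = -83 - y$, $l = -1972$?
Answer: $\frac{2069}{2} + 2 i \sqrt{1079} \approx 1034.5 + 65.696 i$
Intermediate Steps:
$x{\left(H,y \right)} = - \frac{89}{2} - \frac{y}{2}$ ($x{\left(H,y \right)} = -3 + \frac{-83 - y}{2} = -3 - \left(\frac{83}{2} + \frac{y}{2}\right) = - \frac{89}{2} - \frac{y}{2}$)
$f{\left(O \right)} = \sqrt{2} \sqrt{O}$ ($f{\left(O \right)} = \sqrt{2 O} = \sqrt{2} \sqrt{O}$)
$f{\left(-2158 \right)} + x{\left(l,-2158 \right)} = \sqrt{2} \sqrt{-2158} - - \frac{2069}{2} = \sqrt{2} i \sqrt{2158} + \left(- \frac{89}{2} + 1079\right) = 2 i \sqrt{1079} + \frac{2069}{2} = \frac{2069}{2} + 2 i \sqrt{1079}$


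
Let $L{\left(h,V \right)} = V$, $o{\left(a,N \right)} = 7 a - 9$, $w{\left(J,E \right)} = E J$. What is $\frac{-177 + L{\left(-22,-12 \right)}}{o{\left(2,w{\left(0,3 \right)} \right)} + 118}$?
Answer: $- \frac{63}{41} \approx -1.5366$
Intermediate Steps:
$o{\left(a,N \right)} = -9 + 7 a$
$\frac{-177 + L{\left(-22,-12 \right)}}{o{\left(2,w{\left(0,3 \right)} \right)} + 118} = \frac{-177 - 12}{\left(-9 + 7 \cdot 2\right) + 118} = - \frac{189}{\left(-9 + 14\right) + 118} = - \frac{189}{5 + 118} = - \frac{189}{123} = \left(-189\right) \frac{1}{123} = - \frac{63}{41}$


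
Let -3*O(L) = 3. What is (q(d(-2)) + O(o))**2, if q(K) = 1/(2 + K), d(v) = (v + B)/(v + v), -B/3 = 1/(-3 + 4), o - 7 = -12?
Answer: 81/169 ≈ 0.47929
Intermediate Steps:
o = -5 (o = 7 - 12 = -5)
B = -3 (B = -3/(-3 + 4) = -3/1 = -3*1 = -3)
d(v) = (-3 + v)/(2*v) (d(v) = (v - 3)/(v + v) = (-3 + v)/((2*v)) = (-3 + v)*(1/(2*v)) = (-3 + v)/(2*v))
O(L) = -1 (O(L) = -1/3*3 = -1)
(q(d(-2)) + O(o))**2 = (1/(2 + (1/2)*(-3 - 2)/(-2)) - 1)**2 = (1/(2 + (1/2)*(-1/2)*(-5)) - 1)**2 = (1/(2 + 5/4) - 1)**2 = (1/(13/4) - 1)**2 = (4/13 - 1)**2 = (-9/13)**2 = 81/169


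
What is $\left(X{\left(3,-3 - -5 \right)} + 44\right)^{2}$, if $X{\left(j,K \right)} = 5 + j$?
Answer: $2704$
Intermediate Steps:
$\left(X{\left(3,-3 - -5 \right)} + 44\right)^{2} = \left(\left(5 + 3\right) + 44\right)^{2} = \left(8 + 44\right)^{2} = 52^{2} = 2704$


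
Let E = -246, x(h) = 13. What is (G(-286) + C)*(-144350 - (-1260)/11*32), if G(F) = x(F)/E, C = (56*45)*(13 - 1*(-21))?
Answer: -16308851500255/1353 ≈ -1.2054e+10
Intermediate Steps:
C = 85680 (C = 2520*(13 + 21) = 2520*34 = 85680)
G(F) = -13/246 (G(F) = 13/(-246) = 13*(-1/246) = -13/246)
(G(-286) + C)*(-144350 - (-1260)/11*32) = (-13/246 + 85680)*(-144350 - (-1260)/11*32) = 21077267*(-144350 - (-1260)/11*32)/246 = 21077267*(-144350 - 70*(-18/11)*32)/246 = 21077267*(-144350 + (1260/11)*32)/246 = 21077267*(-144350 + 40320/11)/246 = (21077267/246)*(-1547530/11) = -16308851500255/1353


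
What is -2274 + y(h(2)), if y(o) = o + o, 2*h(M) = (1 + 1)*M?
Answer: -2270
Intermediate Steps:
h(M) = M (h(M) = ((1 + 1)*M)/2 = (2*M)/2 = M)
y(o) = 2*o
-2274 + y(h(2)) = -2274 + 2*2 = -2274 + 4 = -2270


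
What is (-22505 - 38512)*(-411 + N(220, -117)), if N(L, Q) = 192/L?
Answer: 125123679/5 ≈ 2.5025e+7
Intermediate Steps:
(-22505 - 38512)*(-411 + N(220, -117)) = (-22505 - 38512)*(-411 + 192/220) = -61017*(-411 + 192*(1/220)) = -61017*(-411 + 48/55) = -61017*(-22557/55) = 125123679/5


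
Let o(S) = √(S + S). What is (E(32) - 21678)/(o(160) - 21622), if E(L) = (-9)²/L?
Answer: 7498671765/7480169024 + 693615*√5/1870042256 ≈ 1.0033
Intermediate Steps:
o(S) = √2*√S (o(S) = √(2*S) = √2*√S)
E(L) = 81/L
(E(32) - 21678)/(o(160) - 21622) = (81/32 - 21678)/(√2*√160 - 21622) = (81*(1/32) - 21678)/(√2*(4*√10) - 21622) = (81/32 - 21678)/(8*√5 - 21622) = -693615/(32*(-21622 + 8*√5))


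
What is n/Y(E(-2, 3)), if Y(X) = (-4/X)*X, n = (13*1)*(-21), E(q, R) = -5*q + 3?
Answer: 273/4 ≈ 68.250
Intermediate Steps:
E(q, R) = 3 - 5*q
n = -273 (n = 13*(-21) = -273)
Y(X) = -4
n/Y(E(-2, 3)) = -273/(-4) = -273*(-1/4) = 273/4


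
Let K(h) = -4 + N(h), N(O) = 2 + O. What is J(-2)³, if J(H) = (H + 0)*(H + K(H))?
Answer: 1728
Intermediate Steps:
K(h) = -2 + h (K(h) = -4 + (2 + h) = -2 + h)
J(H) = H*(-2 + 2*H) (J(H) = (H + 0)*(H + (-2 + H)) = H*(-2 + 2*H))
J(-2)³ = (2*(-2)*(-1 - 2))³ = (2*(-2)*(-3))³ = 12³ = 1728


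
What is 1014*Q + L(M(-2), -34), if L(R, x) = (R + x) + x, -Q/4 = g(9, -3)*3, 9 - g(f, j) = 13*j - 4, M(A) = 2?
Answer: -632802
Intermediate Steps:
g(f, j) = 13 - 13*j (g(f, j) = 9 - (13*j - 4) = 9 - (-4 + 13*j) = 9 + (4 - 13*j) = 13 - 13*j)
Q = -624 (Q = -4*(13 - 13*(-3))*3 = -4*(13 + 39)*3 = -208*3 = -4*156 = -624)
L(R, x) = R + 2*x
1014*Q + L(M(-2), -34) = 1014*(-624) + (2 + 2*(-34)) = -632736 + (2 - 68) = -632736 - 66 = -632802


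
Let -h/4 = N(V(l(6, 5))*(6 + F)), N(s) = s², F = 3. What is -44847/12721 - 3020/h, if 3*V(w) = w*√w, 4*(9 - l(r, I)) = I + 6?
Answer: -1138386131/357778125 ≈ -3.1818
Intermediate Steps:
l(r, I) = 15/2 - I/4 (l(r, I) = 9 - (I + 6)/4 = 9 - (6 + I)/4 = 9 + (-3/2 - I/4) = 15/2 - I/4)
V(w) = w^(3/2)/3 (V(w) = (w*√w)/3 = w^(3/2)/3)
h = -140625/16 (h = -4*(6 + 3)²*(15/2 - ¼*5)³/9 = -4*9*(15/2 - 5/4)³ = -4*(((25/4)^(3/2)/3)*9)² = -4*(((⅓)*(125/8))*9)² = -4*((125/24)*9)² = -4*(375/8)² = -4*140625/64 = -140625/16 ≈ -8789.1)
-44847/12721 - 3020/h = -44847/12721 - 3020/(-140625/16) = -44847*1/12721 - 3020*(-16/140625) = -44847/12721 + 9664/28125 = -1138386131/357778125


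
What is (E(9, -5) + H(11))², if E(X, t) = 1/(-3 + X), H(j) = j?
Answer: 4489/36 ≈ 124.69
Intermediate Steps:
(E(9, -5) + H(11))² = (1/(-3 + 9) + 11)² = (1/6 + 11)² = (⅙ + 11)² = (67/6)² = 4489/36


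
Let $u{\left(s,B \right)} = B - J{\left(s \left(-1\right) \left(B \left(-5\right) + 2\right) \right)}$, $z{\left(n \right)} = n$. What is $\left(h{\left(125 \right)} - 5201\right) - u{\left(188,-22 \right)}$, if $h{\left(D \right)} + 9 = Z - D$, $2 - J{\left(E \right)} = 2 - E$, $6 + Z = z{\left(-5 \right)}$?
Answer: $-26380$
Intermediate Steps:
$Z = -11$ ($Z = -6 - 5 = -11$)
$J{\left(E \right)} = E$ ($J{\left(E \right)} = 2 - \left(2 - E\right) = 2 + \left(-2 + E\right) = E$)
$u{\left(s,B \right)} = B + s \left(2 - 5 B\right)$ ($u{\left(s,B \right)} = B - s \left(-1\right) \left(B \left(-5\right) + 2\right) = B - - s \left(- 5 B + 2\right) = B - - s \left(2 - 5 B\right) = B + s \left(2 - 5 B\right)$)
$h{\left(D \right)} = -20 - D$ ($h{\left(D \right)} = -9 - \left(11 + D\right) = -20 - D$)
$\left(h{\left(125 \right)} - 5201\right) - u{\left(188,-22 \right)} = \left(\left(-20 - 125\right) - 5201\right) - \left(-22 - 188 \left(-2 + 5 \left(-22\right)\right)\right) = \left(\left(-20 - 125\right) - 5201\right) - \left(-22 - 188 \left(-2 - 110\right)\right) = \left(-145 - 5201\right) - \left(-22 - 188 \left(-112\right)\right) = -5346 - \left(-22 + 21056\right) = -5346 - 21034 = -26380$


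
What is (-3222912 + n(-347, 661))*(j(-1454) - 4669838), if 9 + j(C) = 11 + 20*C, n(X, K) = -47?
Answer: 15144413612444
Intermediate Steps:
j(C) = 2 + 20*C (j(C) = -9 + (11 + 20*C) = 2 + 20*C)
(-3222912 + n(-347, 661))*(j(-1454) - 4669838) = (-3222912 - 47)*((2 + 20*(-1454)) - 4669838) = -3222959*((2 - 29080) - 4669838) = -3222959*(-29078 - 4669838) = -3222959*(-4698916) = 15144413612444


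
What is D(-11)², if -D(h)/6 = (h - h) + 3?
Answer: 324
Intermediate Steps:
D(h) = -18 (D(h) = -6*((h - h) + 3) = -6*(0 + 3) = -6*3 = -18)
D(-11)² = (-18)² = 324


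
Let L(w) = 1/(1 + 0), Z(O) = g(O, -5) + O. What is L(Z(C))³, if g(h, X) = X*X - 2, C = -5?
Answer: 1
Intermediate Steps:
g(h, X) = -2 + X² (g(h, X) = X² - 2 = -2 + X²)
Z(O) = 23 + O (Z(O) = (-2 + (-5)²) + O = (-2 + 25) + O = 23 + O)
L(w) = 1 (L(w) = 1/1 = 1)
L(Z(C))³ = 1³ = 1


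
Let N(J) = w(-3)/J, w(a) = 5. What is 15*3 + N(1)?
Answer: 50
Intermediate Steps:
N(J) = 5/J
15*3 + N(1) = 15*3 + 5/1 = 45 + 5*1 = 45 + 5 = 50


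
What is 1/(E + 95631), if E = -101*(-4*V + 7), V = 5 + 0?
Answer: 1/96944 ≈ 1.0315e-5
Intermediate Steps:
V = 5
E = 1313 (E = -101*(-4*5 + 7) = -101*(-20 + 7) = -101*(-13) = 1313)
1/(E + 95631) = 1/(1313 + 95631) = 1/96944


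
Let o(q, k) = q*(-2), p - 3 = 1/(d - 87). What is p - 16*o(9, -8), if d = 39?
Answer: 13967/48 ≈ 290.98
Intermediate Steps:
p = 143/48 (p = 3 + 1/(39 - 87) = 3 + 1/(-48) = 3 - 1/48 = 143/48 ≈ 2.9792)
o(q, k) = -2*q
p - 16*o(9, -8) = 143/48 - (-32)*9 = 143/48 - 16*(-18) = 143/48 + 288 = 13967/48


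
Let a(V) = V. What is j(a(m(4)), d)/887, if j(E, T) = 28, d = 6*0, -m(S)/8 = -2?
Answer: 28/887 ≈ 0.031567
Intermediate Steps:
m(S) = 16 (m(S) = -8*(-2) = 16)
d = 0
j(a(m(4)), d)/887 = 28/887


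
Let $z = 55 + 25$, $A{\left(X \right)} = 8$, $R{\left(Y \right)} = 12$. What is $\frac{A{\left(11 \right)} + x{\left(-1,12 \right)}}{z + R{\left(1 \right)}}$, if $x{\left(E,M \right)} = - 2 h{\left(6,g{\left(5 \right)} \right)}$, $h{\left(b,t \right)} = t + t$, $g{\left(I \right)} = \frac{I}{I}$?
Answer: $\frac{1}{23} \approx 0.043478$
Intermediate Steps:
$g{\left(I \right)} = 1$
$h{\left(b,t \right)} = 2 t$
$z = 80$
$x{\left(E,M \right)} = -4$ ($x{\left(E,M \right)} = - 2 \cdot 2 \cdot 1 = \left(-2\right) 2 = -4$)
$\frac{A{\left(11 \right)} + x{\left(-1,12 \right)}}{z + R{\left(1 \right)}} = \frac{8 - 4}{80 + 12} = \frac{4}{92} = 4 \cdot \frac{1}{92} = \frac{1}{23}$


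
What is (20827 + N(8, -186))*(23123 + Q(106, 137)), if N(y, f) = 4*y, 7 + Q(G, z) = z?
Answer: 485034327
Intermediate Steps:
Q(G, z) = -7 + z
(20827 + N(8, -186))*(23123 + Q(106, 137)) = (20827 + 4*8)*(23123 + (-7 + 137)) = (20827 + 32)*(23123 + 130) = 20859*23253 = 485034327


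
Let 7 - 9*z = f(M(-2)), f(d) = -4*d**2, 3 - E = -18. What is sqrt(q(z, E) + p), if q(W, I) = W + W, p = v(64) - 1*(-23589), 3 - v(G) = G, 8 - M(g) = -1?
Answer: sqrt(212414)/3 ≈ 153.63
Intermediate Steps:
E = 21 (E = 3 - 1*(-18) = 3 + 18 = 21)
M(g) = 9 (M(g) = 8 - 1*(-1) = 8 + 1 = 9)
v(G) = 3 - G
z = 331/9 (z = 7/9 - (-4)*9**2/9 = 7/9 - (-4)*81/9 = 7/9 - 1/9*(-324) = 7/9 + 36 = 331/9 ≈ 36.778)
p = 23528 (p = (3 - 1*64) - 1*(-23589) = (3 - 64) + 23589 = -61 + 23589 = 23528)
q(W, I) = 2*W
sqrt(q(z, E) + p) = sqrt(2*(331/9) + 23528) = sqrt(662/9 + 23528) = sqrt(212414/9) = sqrt(212414)/3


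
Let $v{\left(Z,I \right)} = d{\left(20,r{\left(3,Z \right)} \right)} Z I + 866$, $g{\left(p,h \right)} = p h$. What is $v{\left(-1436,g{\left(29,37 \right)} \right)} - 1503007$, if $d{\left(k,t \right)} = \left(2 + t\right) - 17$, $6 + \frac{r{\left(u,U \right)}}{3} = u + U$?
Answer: $6673364755$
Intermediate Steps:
$g{\left(p,h \right)} = h p$
$r{\left(u,U \right)} = -18 + 3 U + 3 u$ ($r{\left(u,U \right)} = -18 + 3 \left(u + U\right) = -18 + 3 \left(U + u\right) = -18 + \left(3 U + 3 u\right) = -18 + 3 U + 3 u$)
$d{\left(k,t \right)} = -15 + t$ ($d{\left(k,t \right)} = \left(2 + t\right) - 17 = -15 + t$)
$v{\left(Z,I \right)} = 866 + I Z \left(-24 + 3 Z\right)$ ($v{\left(Z,I \right)} = \left(-15 + \left(-18 + 3 Z + 3 \cdot 3\right)\right) Z I + 866 = \left(-15 + \left(-18 + 3 Z + 9\right)\right) Z I + 866 = \left(-15 + \left(-9 + 3 Z\right)\right) Z I + 866 = \left(-24 + 3 Z\right) Z I + 866 = Z \left(-24 + 3 Z\right) I + 866 = I Z \left(-24 + 3 Z\right) + 866 = 866 + I Z \left(-24 + 3 Z\right)$)
$v{\left(-1436,g{\left(29,37 \right)} \right)} - 1503007 = \left(866 + 3 \cdot 37 \cdot 29 \left(-1436\right) \left(-8 - 1436\right)\right) - 1503007 = \left(866 + 3 \cdot 1073 \left(-1436\right) \left(-1444\right)\right) - 1503007 = \left(866 + 6674866896\right) - 1503007 = 6674867762 - 1503007 = 6673364755$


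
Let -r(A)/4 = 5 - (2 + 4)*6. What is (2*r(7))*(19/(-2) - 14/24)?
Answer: -7502/3 ≈ -2500.7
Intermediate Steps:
r(A) = 124 (r(A) = -4*(5 - (2 + 4)*6) = -4*(5 - 6*6) = -4*(5 - 1*36) = -4*(5 - 36) = -4*(-31) = 124)
(2*r(7))*(19/(-2) - 14/24) = (2*124)*(19/(-2) - 14/24) = 248*(19*(-½) - 14*1/24) = 248*(-19/2 - 7/12) = 248*(-121/12) = -7502/3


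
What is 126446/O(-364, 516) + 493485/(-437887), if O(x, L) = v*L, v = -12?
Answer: -29212359361/1355698152 ≈ -21.548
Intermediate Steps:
O(x, L) = -12*L
126446/O(-364, 516) + 493485/(-437887) = 126446/((-12*516)) + 493485/(-437887) = 126446/(-6192) + 493485*(-1/437887) = 126446*(-1/6192) - 493485/437887 = -63223/3096 - 493485/437887 = -29212359361/1355698152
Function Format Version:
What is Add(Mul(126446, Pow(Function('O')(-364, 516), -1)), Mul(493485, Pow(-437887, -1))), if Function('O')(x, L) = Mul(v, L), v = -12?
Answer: Rational(-29212359361, 1355698152) ≈ -21.548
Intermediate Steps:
Function('O')(x, L) = Mul(-12, L)
Add(Mul(126446, Pow(Function('O')(-364, 516), -1)), Mul(493485, Pow(-437887, -1))) = Add(Mul(126446, Pow(Mul(-12, 516), -1)), Mul(493485, Pow(-437887, -1))) = Add(Mul(126446, Pow(-6192, -1)), Mul(493485, Rational(-1, 437887))) = Add(Mul(126446, Rational(-1, 6192)), Rational(-493485, 437887)) = Add(Rational(-63223, 3096), Rational(-493485, 437887)) = Rational(-29212359361, 1355698152)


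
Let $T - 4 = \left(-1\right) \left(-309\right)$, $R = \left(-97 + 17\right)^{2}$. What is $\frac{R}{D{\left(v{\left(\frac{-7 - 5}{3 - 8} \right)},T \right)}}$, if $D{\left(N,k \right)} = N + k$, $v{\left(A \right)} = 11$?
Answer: $\frac{1600}{81} \approx 19.753$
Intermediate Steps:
$R = 6400$ ($R = \left(-80\right)^{2} = 6400$)
$T = 313$ ($T = 4 - -309 = 4 + 309 = 313$)
$\frac{R}{D{\left(v{\left(\frac{-7 - 5}{3 - 8} \right)},T \right)}} = \frac{6400}{11 + 313} = \frac{6400}{324} = 6400 \cdot \frac{1}{324} = \frac{1600}{81}$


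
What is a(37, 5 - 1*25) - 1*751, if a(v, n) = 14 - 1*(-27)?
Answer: -710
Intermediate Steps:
a(v, n) = 41 (a(v, n) = 14 + 27 = 41)
a(37, 5 - 1*25) - 1*751 = 41 - 1*751 = 41 - 751 = -710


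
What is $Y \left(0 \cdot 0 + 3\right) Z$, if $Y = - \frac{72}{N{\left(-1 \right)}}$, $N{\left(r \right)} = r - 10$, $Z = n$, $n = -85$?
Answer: $- \frac{18360}{11} \approx -1669.1$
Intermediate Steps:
$Z = -85$
$N{\left(r \right)} = -10 + r$
$Y = \frac{72}{11}$ ($Y = - \frac{72}{-10 - 1} = - \frac{72}{-11} = \left(-72\right) \left(- \frac{1}{11}\right) = \frac{72}{11} \approx 6.5455$)
$Y \left(0 \cdot 0 + 3\right) Z = \frac{72 \left(0 \cdot 0 + 3\right)}{11} \left(-85\right) = \frac{72 \left(0 + 3\right)}{11} \left(-85\right) = \frac{72}{11} \cdot 3 \left(-85\right) = \frac{216}{11} \left(-85\right) = - \frac{18360}{11}$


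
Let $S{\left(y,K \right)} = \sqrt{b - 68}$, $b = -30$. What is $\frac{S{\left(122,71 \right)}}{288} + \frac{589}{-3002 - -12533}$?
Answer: $\frac{589}{9531} + \frac{7 i \sqrt{2}}{288} \approx 0.061798 + 0.034373 i$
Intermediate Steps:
$S{\left(y,K \right)} = 7 i \sqrt{2}$ ($S{\left(y,K \right)} = \sqrt{-30 - 68} = \sqrt{-98} = 7 i \sqrt{2}$)
$\frac{S{\left(122,71 \right)}}{288} + \frac{589}{-3002 - -12533} = \frac{7 i \sqrt{2}}{288} + \frac{589}{-3002 - -12533} = 7 i \sqrt{2} \cdot \frac{1}{288} + \frac{589}{-3002 + 12533} = \frac{7 i \sqrt{2}}{288} + \frac{589}{9531} = \frac{589}{9531} + \frac{7 i \sqrt{2}}{288}$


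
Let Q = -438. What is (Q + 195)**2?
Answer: 59049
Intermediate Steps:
(Q + 195)**2 = (-438 + 195)**2 = (-243)**2 = 59049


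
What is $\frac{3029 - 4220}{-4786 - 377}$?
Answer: $\frac{397}{1721} \approx 0.23068$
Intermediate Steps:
$\frac{3029 - 4220}{-4786 - 377} = - \frac{1191}{-5163} = \left(-1191\right) \left(- \frac{1}{5163}\right) = \frac{397}{1721}$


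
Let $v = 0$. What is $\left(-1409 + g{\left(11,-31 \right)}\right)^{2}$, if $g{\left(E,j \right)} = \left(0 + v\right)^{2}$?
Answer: $1985281$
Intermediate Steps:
$g{\left(E,j \right)} = 0$ ($g{\left(E,j \right)} = \left(0 + 0\right)^{2} = 0^{2} = 0$)
$\left(-1409 + g{\left(11,-31 \right)}\right)^{2} = \left(-1409 + 0\right)^{2} = \left(-1409\right)^{2} = 1985281$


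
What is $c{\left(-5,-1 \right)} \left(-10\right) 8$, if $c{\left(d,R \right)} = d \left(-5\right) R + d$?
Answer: $2400$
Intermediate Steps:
$c{\left(d,R \right)} = d - 5 R d$ ($c{\left(d,R \right)} = - 5 d R + d = - 5 R d + d = d - 5 R d$)
$c{\left(-5,-1 \right)} \left(-10\right) 8 = - 5 \left(1 - -5\right) \left(-10\right) 8 = - 5 \left(1 + 5\right) \left(-10\right) 8 = \left(-5\right) 6 \left(-10\right) 8 = \left(-30\right) \left(-10\right) 8 = 300 \cdot 8 = 2400$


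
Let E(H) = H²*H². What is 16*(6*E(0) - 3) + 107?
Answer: 59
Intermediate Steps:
E(H) = H⁴
16*(6*E(0) - 3) + 107 = 16*(6*0⁴ - 3) + 107 = 16*(6*0 - 3) + 107 = 16*(0 - 3) + 107 = 16*(-3) + 107 = -48 + 107 = 59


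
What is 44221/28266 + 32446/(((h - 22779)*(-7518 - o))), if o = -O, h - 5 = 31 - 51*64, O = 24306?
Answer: 804425641850/514212146469 ≈ 1.5644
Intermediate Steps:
h = -3228 (h = 5 + (31 - 51*64) = 5 + (31 - 3264) = 5 - 3233 = -3228)
o = -24306 (o = -1*24306 = -24306)
44221/28266 + 32446/(((h - 22779)*(-7518 - o))) = 44221/28266 + 32446/(((-3228 - 22779)*(-7518 - 1*(-24306)))) = 44221*(1/28266) + 32446/((-26007*(-7518 + 24306))) = 44221/28266 + 32446/((-26007*16788)) = 44221/28266 + 32446/(-436605516) = 44221/28266 + 32446*(-1/436605516) = 44221/28266 - 16223/218302758 = 804425641850/514212146469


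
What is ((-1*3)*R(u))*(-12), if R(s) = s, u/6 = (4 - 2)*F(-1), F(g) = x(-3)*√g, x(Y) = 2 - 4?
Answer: -864*I ≈ -864.0*I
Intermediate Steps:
x(Y) = -2
F(g) = -2*√g
u = -24*I (u = 6*((4 - 2)*(-2*I)) = 6*(2*(-2*I)) = 6*(-4*I) = -24*I ≈ -24.0*I)
((-1*3)*R(u))*(-12) = ((-1*3)*(-24*I))*(-12) = -(-72)*I*(-12) = (72*I)*(-12) = -864*I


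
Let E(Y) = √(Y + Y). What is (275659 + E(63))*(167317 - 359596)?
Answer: -53003436861 - 576837*√14 ≈ -5.3006e+10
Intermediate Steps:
E(Y) = √2*√Y (E(Y) = √(2*Y) = √2*√Y)
(275659 + E(63))*(167317 - 359596) = (275659 + √2*√63)*(167317 - 359596) = (275659 + √2*(3*√7))*(-192279) = (275659 + 3*√14)*(-192279) = -53003436861 - 576837*√14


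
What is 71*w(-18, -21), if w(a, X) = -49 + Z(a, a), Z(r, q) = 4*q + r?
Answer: -9869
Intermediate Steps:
Z(r, q) = r + 4*q
w(a, X) = -49 + 5*a (w(a, X) = -49 + (a + 4*a) = -49 + 5*a)
71*w(-18, -21) = 71*(-49 + 5*(-18)) = 71*(-49 - 90) = 71*(-139) = -9869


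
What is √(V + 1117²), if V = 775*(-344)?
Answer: √981089 ≈ 990.50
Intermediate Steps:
V = -266600
√(V + 1117²) = √(-266600 + 1117²) = √(-266600 + 1247689) = √981089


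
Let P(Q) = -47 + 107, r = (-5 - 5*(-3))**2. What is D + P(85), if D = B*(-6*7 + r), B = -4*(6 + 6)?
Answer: -2724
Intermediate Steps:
r = 100 (r = (-5 + 15)**2 = 10**2 = 100)
B = -48 (B = -4*12 = -48)
P(Q) = 60
D = -2784 (D = -48*(-6*7 + 100) = -48*(-42 + 100) = -48*58 = -2784)
D + P(85) = -2784 + 60 = -2724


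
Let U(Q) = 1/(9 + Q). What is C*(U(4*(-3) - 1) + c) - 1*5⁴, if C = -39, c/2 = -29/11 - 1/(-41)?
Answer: -742375/1804 ≈ -411.52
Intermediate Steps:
c = -2356/451 (c = 2*(-29/11 - 1/(-41)) = 2*(-29*1/11 - 1*(-1/41)) = 2*(-29/11 + 1/41) = 2*(-1178/451) = -2356/451 ≈ -5.2239)
C*(U(4*(-3) - 1) + c) - 1*5⁴ = -39*(1/(9 + (4*(-3) - 1)) - 2356/451) - 1*5⁴ = -39*(1/(9 + (-12 - 1)) - 2356/451) - 1*625 = -39*(1/(9 - 13) - 2356/451) - 625 = -39*(1/(-4) - 2356/451) - 625 = -39*(-¼ - 2356/451) - 625 = -39*(-9875/1804) - 625 = 385125/1804 - 625 = -742375/1804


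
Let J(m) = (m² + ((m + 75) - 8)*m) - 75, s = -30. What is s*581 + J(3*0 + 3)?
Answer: -17286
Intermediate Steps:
J(m) = -75 + m² + m*(67 + m) (J(m) = (m² + ((75 + m) - 8)*m) - 75 = (m² + (67 + m)*m) - 75 = (m² + m*(67 + m)) - 75 = -75 + m² + m*(67 + m))
s*581 + J(3*0 + 3) = -30*581 + (-75 + 2*(3*0 + 3)² + 67*(3*0 + 3)) = -17430 + (-75 + 2*(0 + 3)² + 67*(0 + 3)) = -17430 + (-75 + 2*3² + 67*3) = -17430 + (-75 + 2*9 + 201) = -17430 + (-75 + 18 + 201) = -17430 + 144 = -17286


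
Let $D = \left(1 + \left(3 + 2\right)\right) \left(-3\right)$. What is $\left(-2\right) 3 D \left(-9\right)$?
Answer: $-972$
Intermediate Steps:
$D = -18$ ($D = \left(1 + 5\right) \left(-3\right) = 6 \left(-3\right) = -18$)
$\left(-2\right) 3 D \left(-9\right) = \left(-2\right) 3 \left(-18\right) \left(-9\right) = \left(-6\right) \left(-18\right) \left(-9\right) = 108 \left(-9\right) = -972$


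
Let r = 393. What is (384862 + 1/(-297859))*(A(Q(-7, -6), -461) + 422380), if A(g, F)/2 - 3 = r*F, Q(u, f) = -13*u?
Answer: 6882662011838280/297859 ≈ 2.3107e+10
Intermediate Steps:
A(g, F) = 6 + 786*F (A(g, F) = 6 + 2*(393*F) = 6 + 786*F)
(384862 + 1/(-297859))*(A(Q(-7, -6), -461) + 422380) = (384862 + 1/(-297859))*((6 + 786*(-461)) + 422380) = (384862 - 1/297859)*((6 - 362346) + 422380) = 114634610457*(-362340 + 422380)/297859 = (114634610457/297859)*60040 = 6882662011838280/297859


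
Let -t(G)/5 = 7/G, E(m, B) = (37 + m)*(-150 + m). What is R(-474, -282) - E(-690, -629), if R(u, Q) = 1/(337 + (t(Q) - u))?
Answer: -125466818958/228737 ≈ -5.4852e+5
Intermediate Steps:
E(m, B) = (-150 + m)*(37 + m)
t(G) = -35/G
R(u, Q) = 1/(337 - u - 35/Q) (R(u, Q) = 1/(337 + (-35/Q - u)) = 1/(337 + (-u - 35/Q)) = 1/(337 - u - 35/Q))
R(-474, -282) - E(-690, -629) = -1*(-282)/(35 - 282*(-337 - 474)) - (-5550 + (-690)**2 - 113*(-690)) = -1*(-282)/(35 - 282*(-811)) - (-5550 + 476100 + 77970) = -1*(-282)/(35 + 228702) - 1*548520 = -1*(-282)/228737 - 548520 = -1*(-282)*1/228737 - 548520 = 282/228737 - 548520 = -125466818958/228737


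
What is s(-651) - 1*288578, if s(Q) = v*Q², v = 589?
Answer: 249330211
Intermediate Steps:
s(Q) = 589*Q²
s(-651) - 1*288578 = 589*(-651)² - 1*288578 = 589*423801 - 288578 = 249618789 - 288578 = 249330211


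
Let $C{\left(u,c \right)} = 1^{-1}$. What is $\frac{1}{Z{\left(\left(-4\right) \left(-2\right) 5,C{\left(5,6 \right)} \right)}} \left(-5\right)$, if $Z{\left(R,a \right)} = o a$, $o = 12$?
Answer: $- \frac{5}{12} \approx -0.41667$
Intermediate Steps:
$C{\left(u,c \right)} = 1$
$Z{\left(R,a \right)} = 12 a$
$\frac{1}{Z{\left(\left(-4\right) \left(-2\right) 5,C{\left(5,6 \right)} \right)}} \left(-5\right) = \frac{1}{12 \cdot 1} \left(-5\right) = \frac{1}{12} \left(-5\right) = - \frac{5}{12}$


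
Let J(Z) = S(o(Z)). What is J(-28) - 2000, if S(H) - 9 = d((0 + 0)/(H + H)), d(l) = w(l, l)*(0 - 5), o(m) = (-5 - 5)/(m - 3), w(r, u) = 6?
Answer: -2021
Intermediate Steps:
o(m) = -10/(-3 + m)
d(l) = -30 (d(l) = 6*(0 - 5) = 6*(-5) = -30)
S(H) = -21 (S(H) = 9 - 30 = -21)
J(Z) = -21
J(-28) - 2000 = -21 - 2000 = -2021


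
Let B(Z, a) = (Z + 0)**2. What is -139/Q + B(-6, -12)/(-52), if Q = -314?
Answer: -1019/4082 ≈ -0.24963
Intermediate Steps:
B(Z, a) = Z**2
-139/Q + B(-6, -12)/(-52) = -139/(-314) + (-6)**2/(-52) = -139*(-1/314) + 36*(-1/52) = 139/314 - 9/13 = -1019/4082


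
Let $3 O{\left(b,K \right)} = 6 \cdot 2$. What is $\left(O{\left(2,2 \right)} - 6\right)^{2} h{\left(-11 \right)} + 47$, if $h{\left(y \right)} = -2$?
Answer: $39$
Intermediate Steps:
$O{\left(b,K \right)} = 4$ ($O{\left(b,K \right)} = \frac{6 \cdot 2}{3} = \frac{1}{3} \cdot 12 = 4$)
$\left(O{\left(2,2 \right)} - 6\right)^{2} h{\left(-11 \right)} + 47 = \left(4 - 6\right)^{2} \left(-2\right) + 47 = \left(-2\right)^{2} \left(-2\right) + 47 = 4 \left(-2\right) + 47 = -8 + 47 = 39$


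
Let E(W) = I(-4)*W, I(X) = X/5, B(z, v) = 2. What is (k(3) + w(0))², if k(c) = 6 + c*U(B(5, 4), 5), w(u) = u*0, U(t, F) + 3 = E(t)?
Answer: 1521/25 ≈ 60.840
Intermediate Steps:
I(X) = X/5 (I(X) = X*(⅕) = X/5)
E(W) = -4*W/5 (E(W) = ((⅕)*(-4))*W = -4*W/5)
U(t, F) = -3 - 4*t/5
w(u) = 0
k(c) = 6 - 23*c/5 (k(c) = 6 + c*(-3 - ⅘*2) = 6 + c*(-3 - 8/5) = 6 + c*(-23/5) = 6 - 23*c/5)
(k(3) + w(0))² = ((6 - 23/5*3) + 0)² = ((6 - 69/5) + 0)² = (-39/5 + 0)² = (-39/5)² = 1521/25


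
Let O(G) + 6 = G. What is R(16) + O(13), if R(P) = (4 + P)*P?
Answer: 327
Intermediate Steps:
R(P) = P*(4 + P)
O(G) = -6 + G
R(16) + O(13) = 16*(4 + 16) + (-6 + 13) = 16*20 + 7 = 320 + 7 = 327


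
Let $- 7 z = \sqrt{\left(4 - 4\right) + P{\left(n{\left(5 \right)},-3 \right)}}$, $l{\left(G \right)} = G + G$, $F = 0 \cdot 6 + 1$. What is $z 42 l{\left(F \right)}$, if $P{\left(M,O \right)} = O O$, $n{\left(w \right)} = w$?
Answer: $-36$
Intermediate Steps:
$F = 1$ ($F = 0 + 1 = 1$)
$P{\left(M,O \right)} = O^{2}$
$l{\left(G \right)} = 2 G$
$z = - \frac{3}{7}$ ($z = - \frac{\sqrt{\left(4 - 4\right) + \left(-3\right)^{2}}}{7} = - \frac{\sqrt{0 + 9}}{7} = - \frac{\sqrt{9}}{7} = \left(- \frac{1}{7}\right) 3 = - \frac{3}{7} \approx -0.42857$)
$z 42 l{\left(F \right)} = \left(- \frac{3}{7}\right) 42 \cdot 2 \cdot 1 = \left(-18\right) 2 = -36$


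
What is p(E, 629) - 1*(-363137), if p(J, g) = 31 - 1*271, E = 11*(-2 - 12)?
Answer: 362897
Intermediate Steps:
E = -154 (E = 11*(-14) = -154)
p(J, g) = -240 (p(J, g) = 31 - 271 = -240)
p(E, 629) - 1*(-363137) = -240 - 1*(-363137) = -240 + 363137 = 362897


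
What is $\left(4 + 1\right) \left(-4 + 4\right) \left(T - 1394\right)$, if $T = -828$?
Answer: $0$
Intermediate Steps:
$\left(4 + 1\right) \left(-4 + 4\right) \left(T - 1394\right) = \left(4 + 1\right) \left(-4 + 4\right) \left(-828 - 1394\right) = 5 \cdot 0 \left(-2222\right) = 0 \left(-2222\right) = 0$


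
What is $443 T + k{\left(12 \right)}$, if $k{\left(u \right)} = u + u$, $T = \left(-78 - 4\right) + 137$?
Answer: $24389$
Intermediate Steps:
$T = 55$ ($T = -82 + 137 = 55$)
$k{\left(u \right)} = 2 u$
$443 T + k{\left(12 \right)} = 443 \cdot 55 + 2 \cdot 12 = 24365 + 24 = 24389$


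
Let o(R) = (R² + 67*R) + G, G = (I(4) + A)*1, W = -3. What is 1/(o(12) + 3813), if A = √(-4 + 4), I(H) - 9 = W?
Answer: 1/4767 ≈ 0.00020978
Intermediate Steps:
I(H) = 6 (I(H) = 9 - 3 = 6)
A = 0 (A = √0 = 0)
G = 6 (G = (6 + 0)*1 = 6*1 = 6)
o(R) = 6 + R² + 67*R (o(R) = (R² + 67*R) + 6 = 6 + R² + 67*R)
1/(o(12) + 3813) = 1/((6 + 12² + 67*12) + 3813) = 1/((6 + 144 + 804) + 3813) = 1/(954 + 3813) = 1/4767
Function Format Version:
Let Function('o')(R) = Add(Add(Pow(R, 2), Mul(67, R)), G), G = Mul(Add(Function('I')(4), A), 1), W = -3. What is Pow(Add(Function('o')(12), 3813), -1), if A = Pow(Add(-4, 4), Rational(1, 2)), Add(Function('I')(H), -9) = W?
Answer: Rational(1, 4767) ≈ 0.00020978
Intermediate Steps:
Function('I')(H) = 6 (Function('I')(H) = Add(9, -3) = 6)
A = 0 (A = Pow(0, Rational(1, 2)) = 0)
G = 6 (G = Mul(Add(6, 0), 1) = Mul(6, 1) = 6)
Function('o')(R) = Add(6, Pow(R, 2), Mul(67, R)) (Function('o')(R) = Add(Add(Pow(R, 2), Mul(67, R)), 6) = Add(6, Pow(R, 2), Mul(67, R)))
Pow(Add(Function('o')(12), 3813), -1) = Pow(Add(Add(6, Pow(12, 2), Mul(67, 12)), 3813), -1) = Pow(Add(Add(6, 144, 804), 3813), -1) = Pow(Add(954, 3813), -1) = Pow(4767, -1) = Rational(1, 4767)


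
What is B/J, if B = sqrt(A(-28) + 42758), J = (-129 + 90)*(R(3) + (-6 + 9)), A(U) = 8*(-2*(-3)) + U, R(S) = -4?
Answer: sqrt(42778)/39 ≈ 5.3033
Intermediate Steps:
A(U) = 48 + U (A(U) = 8*6 + U = 48 + U)
J = 39 (J = (-129 + 90)*(-4 + (-6 + 9)) = -39*(-4 + 3) = -39*(-1) = 39)
B = sqrt(42778) (B = sqrt((48 - 28) + 42758) = sqrt(20 + 42758) = sqrt(42778) ≈ 206.83)
B/J = sqrt(42778)/39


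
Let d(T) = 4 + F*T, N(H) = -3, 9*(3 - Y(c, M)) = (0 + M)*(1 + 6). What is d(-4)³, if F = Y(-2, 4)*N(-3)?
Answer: 512/27 ≈ 18.963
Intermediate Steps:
Y(c, M) = 3 - 7*M/9 (Y(c, M) = 3 - (0 + M)*(1 + 6)/9 = 3 - M*7/9 = 3 - 7*M/9)
F = ⅓ (F = (3 - 7/9*4)*(-3) = (3 - 28/9)*(-3) = -⅑*(-3) = ⅓ ≈ 0.33333)
d(T) = 4 + T/3
d(-4)³ = (4 + (⅓)*(-4))³ = (4 - 4/3)³ = (8/3)³ = 512/27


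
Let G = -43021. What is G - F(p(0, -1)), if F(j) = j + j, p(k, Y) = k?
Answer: -43021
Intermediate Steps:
F(j) = 2*j
G - F(p(0, -1)) = -43021 - 2*0 = -43021 - 1*0 = -43021 + 0 = -43021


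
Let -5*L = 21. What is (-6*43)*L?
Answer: 5418/5 ≈ 1083.6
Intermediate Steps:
L = -21/5 (L = -⅕*21 = -21/5 ≈ -4.2000)
(-6*43)*L = -6*43*(-21/5) = -258*(-21/5) = 5418/5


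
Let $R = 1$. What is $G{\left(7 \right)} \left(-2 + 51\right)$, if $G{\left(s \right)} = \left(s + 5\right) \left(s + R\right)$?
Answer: $4704$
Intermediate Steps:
$G{\left(s \right)} = \left(1 + s\right) \left(5 + s\right)$ ($G{\left(s \right)} = \left(s + 5\right) \left(s + 1\right) = \left(5 + s\right) \left(1 + s\right) = \left(1 + s\right) \left(5 + s\right)$)
$G{\left(7 \right)} \left(-2 + 51\right) = \left(5 + 7^{2} + 6 \cdot 7\right) \left(-2 + 51\right) = \left(5 + 49 + 42\right) 49 = 96 \cdot 49 = 4704$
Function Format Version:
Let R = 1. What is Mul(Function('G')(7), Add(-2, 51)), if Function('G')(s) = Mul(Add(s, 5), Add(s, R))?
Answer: 4704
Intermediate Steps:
Function('G')(s) = Mul(Add(1, s), Add(5, s)) (Function('G')(s) = Mul(Add(s, 5), Add(s, 1)) = Mul(Add(5, s), Add(1, s)) = Mul(Add(1, s), Add(5, s)))
Mul(Function('G')(7), Add(-2, 51)) = Mul(Add(5, Pow(7, 2), Mul(6, 7)), Add(-2, 51)) = Mul(Add(5, 49, 42), 49) = Mul(96, 49) = 4704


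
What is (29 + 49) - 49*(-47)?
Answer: 2381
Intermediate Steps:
(29 + 49) - 49*(-47) = 78 + 2303 = 2381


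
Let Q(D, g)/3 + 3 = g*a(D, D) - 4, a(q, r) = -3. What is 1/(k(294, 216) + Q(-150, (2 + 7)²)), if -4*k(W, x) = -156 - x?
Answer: -1/657 ≈ -0.0015221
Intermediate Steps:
k(W, x) = 39 + x/4 (k(W, x) = -(-156 - x)/4 = 39 + x/4)
Q(D, g) = -21 - 9*g (Q(D, g) = -9 + 3*(g*(-3) - 4) = -9 + 3*(-3*g - 4) = -9 + 3*(-4 - 3*g) = -9 + (-12 - 9*g) = -21 - 9*g)
1/(k(294, 216) + Q(-150, (2 + 7)²)) = 1/((39 + (¼)*216) + (-21 - 9*(2 + 7)²)) = 1/((39 + 54) + (-21 - 9*9²)) = 1/(93 + (-21 - 9*81)) = 1/(93 + (-21 - 729)) = 1/(93 - 750) = 1/(-657) = -1/657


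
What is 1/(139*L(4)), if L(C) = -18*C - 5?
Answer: -1/10703 ≈ -9.3432e-5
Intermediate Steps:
L(C) = -5 - 18*C
1/(139*L(4)) = 1/(139*(-5 - 18*4)) = 1/(139*(-5 - 72)) = 1/(139*(-77)) = 1/(-10703) = -1/10703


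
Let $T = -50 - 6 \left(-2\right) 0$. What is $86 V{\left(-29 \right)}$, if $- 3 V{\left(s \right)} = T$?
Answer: $\frac{4300}{3} \approx 1433.3$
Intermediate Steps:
$T = -50$ ($T = -50 - \left(-12\right) 0 = -50 - 0 = -50 + 0 = -50$)
$V{\left(s \right)} = \frac{50}{3}$ ($V{\left(s \right)} = \left(- \frac{1}{3}\right) \left(-50\right) = \frac{50}{3}$)
$86 V{\left(-29 \right)} = 86 \cdot \frac{50}{3} = \frac{4300}{3}$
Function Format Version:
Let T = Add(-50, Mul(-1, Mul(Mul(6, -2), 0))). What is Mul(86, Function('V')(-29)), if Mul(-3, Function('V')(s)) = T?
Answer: Rational(4300, 3) ≈ 1433.3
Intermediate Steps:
T = -50 (T = Add(-50, Mul(-1, Mul(-12, 0))) = Add(-50, Mul(-1, 0)) = Add(-50, 0) = -50)
Function('V')(s) = Rational(50, 3) (Function('V')(s) = Mul(Rational(-1, 3), -50) = Rational(50, 3))
Mul(86, Function('V')(-29)) = Mul(86, Rational(50, 3)) = Rational(4300, 3)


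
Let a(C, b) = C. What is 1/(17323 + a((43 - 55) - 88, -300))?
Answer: 1/17223 ≈ 5.8062e-5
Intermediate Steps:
1/(17323 + a((43 - 55) - 88, -300)) = 1/(17323 + ((43 - 55) - 88)) = 1/(17323 + (-12 - 88)) = 1/(17323 - 100) = 1/17223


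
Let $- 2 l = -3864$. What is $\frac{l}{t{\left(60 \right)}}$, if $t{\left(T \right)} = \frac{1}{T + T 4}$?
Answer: $579600$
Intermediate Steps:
$l = 1932$ ($l = \left(- \frac{1}{2}\right) \left(-3864\right) = 1932$)
$t{\left(T \right)} = \frac{1}{5 T}$ ($t{\left(T \right)} = \frac{1}{T + 4 T} = \frac{1}{5 T}$)
$\frac{l}{t{\left(60 \right)}} = \frac{1932}{\frac{1}{5} \cdot \frac{1}{60}} = 1932 \frac{1}{\frac{1}{300}} = 1932 \cdot 300 = 579600$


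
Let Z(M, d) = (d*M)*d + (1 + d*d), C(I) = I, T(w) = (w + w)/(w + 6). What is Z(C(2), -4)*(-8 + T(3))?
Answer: -1078/3 ≈ -359.33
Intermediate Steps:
T(w) = 2*w/(6 + w) (T(w) = (2*w)/(6 + w) = 2*w/(6 + w))
Z(M, d) = 1 + d**2 + M*d**2 (Z(M, d) = (M*d)*d + (1 + d**2) = M*d**2 + (1 + d**2) = 1 + d**2 + M*d**2)
Z(C(2), -4)*(-8 + T(3)) = (1 + (-4)**2 + 2*(-4)**2)*(-8 + 2*3/(6 + 3)) = (1 + 16 + 2*16)*(-8 + 2*3/9) = (1 + 16 + 32)*(-8 + 2*3*(1/9)) = 49*(-8 + 2/3) = 49*(-22/3) = -1078/3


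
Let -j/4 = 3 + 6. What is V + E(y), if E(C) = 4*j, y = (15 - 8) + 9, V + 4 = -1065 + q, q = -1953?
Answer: -3166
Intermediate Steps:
j = -36 (j = -4*(3 + 6) = -4*9 = -36)
V = -3022 (V = -4 + (-1065 - 1953) = -4 - 3018 = -3022)
y = 16 (y = 7 + 9 = 16)
E(C) = -144 (E(C) = 4*(-36) = -144)
V + E(y) = -3022 - 144 = -3166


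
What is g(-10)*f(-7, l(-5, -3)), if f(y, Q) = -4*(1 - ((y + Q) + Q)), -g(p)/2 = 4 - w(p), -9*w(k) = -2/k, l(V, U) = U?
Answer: 20272/45 ≈ 450.49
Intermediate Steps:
w(k) = 2/(9*k) (w(k) = -(-2)/(9*k) = 2/(9*k))
g(p) = -8 + 4/(9*p) (g(p) = -2*(4 - 2/(9*p)) = -8 + 4/(9*p))
f(y, Q) = -4 + 4*y + 8*Q (f(y, Q) = -4*(1 - ((Q + y) + Q)) = -4*(1 - (y + 2*Q)) = -4*(1 + (-y - 2*Q)) = -4*(1 - y - 2*Q) = -4 + 4*y + 8*Q)
g(-10)*f(-7, l(-5, -3)) = (-8 + (4/9)/(-10))*(-4 + 4*(-7) + 8*(-3)) = (-8 + (4/9)*(-⅒))*(-4 - 28 - 24) = (-8 - 2/45)*(-56) = -362/45*(-56) = 20272/45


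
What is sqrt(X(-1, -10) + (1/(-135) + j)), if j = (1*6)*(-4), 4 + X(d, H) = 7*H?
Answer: I*sqrt(198465)/45 ≈ 9.8999*I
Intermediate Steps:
X(d, H) = -4 + 7*H
j = -24 (j = 6*(-4) = -24)
sqrt(X(-1, -10) + (1/(-135) + j)) = sqrt((-4 + 7*(-10)) + (1/(-135) - 24)) = sqrt((-4 - 70) + (-1/135 - 24)) = sqrt(-74 - 3241/135) = sqrt(-13231/135) = I*sqrt(198465)/45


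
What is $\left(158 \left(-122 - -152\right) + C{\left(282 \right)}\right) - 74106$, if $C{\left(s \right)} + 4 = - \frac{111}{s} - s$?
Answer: $- \frac{6547325}{94} \approx -69652.0$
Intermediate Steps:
$C{\left(s \right)} = -4 - s - \frac{111}{s}$ ($C{\left(s \right)} = -4 - \left(s + \frac{111}{s}\right) = -4 - s - \frac{111}{s}$)
$\left(158 \left(-122 - -152\right) + C{\left(282 \right)}\right) - 74106 = \left(158 \left(-122 - -152\right) - \left(286 + \frac{37}{94}\right)\right) - 74106 = \left(158 \left(-122 + 152\right) - \frac{26921}{94}\right) - 74106 = \left(158 \cdot 30 - \frac{26921}{94}\right) - 74106 = \left(4740 - \frac{26921}{94}\right) - 74106 = \frac{418639}{94} - 74106 = - \frac{6547325}{94}$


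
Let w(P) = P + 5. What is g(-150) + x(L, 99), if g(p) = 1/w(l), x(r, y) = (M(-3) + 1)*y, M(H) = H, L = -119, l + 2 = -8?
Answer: -991/5 ≈ -198.20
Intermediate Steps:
l = -10 (l = -2 - 8 = -10)
w(P) = 5 + P
x(r, y) = -2*y (x(r, y) = (-3 + 1)*y = -2*y)
g(p) = -⅕ (g(p) = 1/(5 - 10) = 1/(-5) = -⅕)
g(-150) + x(L, 99) = -⅕ - 2*99 = -⅕ - 198 = -991/5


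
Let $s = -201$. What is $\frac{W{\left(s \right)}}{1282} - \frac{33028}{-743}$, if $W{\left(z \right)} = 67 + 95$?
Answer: $\frac{21231131}{476263} \approx 44.579$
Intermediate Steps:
$W{\left(z \right)} = 162$
$\frac{W{\left(s \right)}}{1282} - \frac{33028}{-743} = \frac{162}{1282} - \frac{33028}{-743} = 162 \cdot \frac{1}{1282} - - \frac{33028}{743} = \frac{81}{641} + \frac{33028}{743} = \frac{21231131}{476263}$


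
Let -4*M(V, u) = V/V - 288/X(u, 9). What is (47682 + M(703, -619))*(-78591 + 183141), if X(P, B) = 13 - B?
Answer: 9974017725/2 ≈ 4.9870e+9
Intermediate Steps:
M(V, u) = 71/4 (M(V, u) = -(V/V - 288/(13 - 1*9))/4 = -(1 - 288/(13 - 9))/4 = -(1 - 288/4)/4 = -(1 - 288*1/4)/4 = -(1 - 72)/4 = -1/4*(-71) = 71/4)
(47682 + M(703, -619))*(-78591 + 183141) = (47682 + 71/4)*(-78591 + 183141) = (190799/4)*104550 = 9974017725/2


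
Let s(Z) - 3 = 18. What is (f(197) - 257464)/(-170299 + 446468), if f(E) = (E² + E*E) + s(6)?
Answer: -179825/276169 ≈ -0.65114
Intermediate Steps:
s(Z) = 21 (s(Z) = 3 + 18 = 21)
f(E) = 21 + 2*E² (f(E) = (E² + E*E) + 21 = (E² + E²) + 21 = 2*E² + 21 = 21 + 2*E²)
(f(197) - 257464)/(-170299 + 446468) = ((21 + 2*197²) - 257464)/(-170299 + 446468) = ((21 + 2*38809) - 257464)/276169 = ((21 + 77618) - 257464)*(1/276169) = (77639 - 257464)*(1/276169) = -179825*1/276169 = -179825/276169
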